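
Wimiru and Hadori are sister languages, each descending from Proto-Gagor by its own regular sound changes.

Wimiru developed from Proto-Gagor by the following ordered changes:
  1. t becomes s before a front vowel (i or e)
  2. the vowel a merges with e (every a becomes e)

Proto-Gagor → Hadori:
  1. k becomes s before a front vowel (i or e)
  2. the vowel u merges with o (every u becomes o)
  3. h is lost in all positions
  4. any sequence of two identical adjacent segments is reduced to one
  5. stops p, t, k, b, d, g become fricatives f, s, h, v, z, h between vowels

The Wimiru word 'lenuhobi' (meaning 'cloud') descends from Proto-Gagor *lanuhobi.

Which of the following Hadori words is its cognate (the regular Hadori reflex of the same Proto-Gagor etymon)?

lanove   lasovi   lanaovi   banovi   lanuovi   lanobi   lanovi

lanovi

Hadori: *lanuhobi
  lanuhobi (rule 1 does not apply)
  lanuhobi → lanohobi   [vowel merger]
  lanohobi → lanoobi   [h-loss]
  lanoobi → lanobi   [degemination]
  lanobi → lanovi   [intervocalic lenition]
  giving Hadori lanovi.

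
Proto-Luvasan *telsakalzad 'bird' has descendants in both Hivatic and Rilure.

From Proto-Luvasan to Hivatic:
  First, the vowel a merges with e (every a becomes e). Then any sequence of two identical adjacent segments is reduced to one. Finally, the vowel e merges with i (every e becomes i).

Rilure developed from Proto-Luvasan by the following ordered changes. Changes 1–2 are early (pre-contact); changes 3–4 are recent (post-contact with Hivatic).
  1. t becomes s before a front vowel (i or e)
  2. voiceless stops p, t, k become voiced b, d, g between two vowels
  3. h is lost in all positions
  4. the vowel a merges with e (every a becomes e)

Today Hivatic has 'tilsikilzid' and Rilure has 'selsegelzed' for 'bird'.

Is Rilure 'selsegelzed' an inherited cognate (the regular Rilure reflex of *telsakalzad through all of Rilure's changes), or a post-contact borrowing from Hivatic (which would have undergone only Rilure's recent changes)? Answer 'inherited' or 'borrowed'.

If inherited, *telsakalzad would pass through all of Rilure's changes:
Rilure: *telsakalzad
  telsakalzad → selsakalzad   [palatalisation]
  selsakalzad → selsagalzad   [intervocalic voicing]
  selsagalzad (rule 3 does not apply)
  selsagalzad → selsegelzed   [vowel merger]
  giving Rilure selsegelzed.
If borrowed from Hivatic 'tilsikilzid' after the early changes, it would undergo only the recent ones:
  rule 3 (h-loss): no change (tilsikilzid)
  rule 4 (vowel merger): no change (tilsikilzid)
  ⇒ as a loan: tilsikilzid
Rilure 'selsegelzed' matches the inherited outcome exactly, so it is an inherited cognate, not a loan.

inherited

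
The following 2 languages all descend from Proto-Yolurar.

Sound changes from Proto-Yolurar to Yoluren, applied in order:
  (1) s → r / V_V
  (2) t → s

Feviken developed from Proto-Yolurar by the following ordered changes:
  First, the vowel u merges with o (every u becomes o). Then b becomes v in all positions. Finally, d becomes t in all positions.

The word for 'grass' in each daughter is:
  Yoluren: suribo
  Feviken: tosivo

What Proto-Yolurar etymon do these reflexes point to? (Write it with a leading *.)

*tusibo

Position 1: Yoluren has s, Feviken has t. Taking the neighbouring segments as reconstructed: Yoluren s could go back to *t or *s; Feviken t could go back to *t or *d — the one source consistent with every daughter is *t.
Position 5: Yoluren has b, Feviken has v. Yoluren preserves b here (none of its changes turn any other segment into b), so the proto-segment is *b.
Continuing position by position gives *tusibo; check it forward:
Yoluren: *tusibo > turibo > suribo  (by rhotacism, unconditioned shift)
Feviken: *tusibo > tosibo > tosivo  (by vowel merger, unconditioned shift)
No other proto-form is consistent with every reflex, so the reconstruction is *tusibo.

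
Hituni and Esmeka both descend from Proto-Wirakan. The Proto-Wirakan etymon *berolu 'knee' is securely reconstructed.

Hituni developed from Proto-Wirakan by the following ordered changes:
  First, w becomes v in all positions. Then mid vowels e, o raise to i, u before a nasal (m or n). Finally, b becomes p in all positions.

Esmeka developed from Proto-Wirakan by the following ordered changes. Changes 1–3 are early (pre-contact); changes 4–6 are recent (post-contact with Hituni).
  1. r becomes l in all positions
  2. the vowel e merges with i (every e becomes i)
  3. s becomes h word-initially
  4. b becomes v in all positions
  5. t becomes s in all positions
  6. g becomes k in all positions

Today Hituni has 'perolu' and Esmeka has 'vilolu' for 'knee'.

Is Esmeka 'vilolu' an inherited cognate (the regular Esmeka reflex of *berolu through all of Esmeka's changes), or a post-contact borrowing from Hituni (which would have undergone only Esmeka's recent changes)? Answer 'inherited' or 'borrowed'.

If inherited, *berolu would pass through all of Esmeka's changes:
Esmeka: start from *berolu.
  rule 1 (unconditioned shift): berolu → belolu
  rule 2 (vowel merger): belolu → bilolu
  rule 3: no change — bilolu
  rule 4 (unconditioned shift): bilolu → vilolu
  rule 5: no change — vilolu
  rule 6: no change — vilolu
  ⇒ Esmeka vilolu
If borrowed from Hituni 'perolu' after the early changes, it would undergo only the recent ones:
  rule 4 (unconditioned shift): no change (perolu)
  rule 5 (unconditioned shift): no change (perolu)
  rule 6 (unconditioned shift): no change (perolu)
  ⇒ as a loan: perolu
Esmeka 'vilolu' matches the inherited outcome exactly, so it is an inherited cognate, not a loan.

inherited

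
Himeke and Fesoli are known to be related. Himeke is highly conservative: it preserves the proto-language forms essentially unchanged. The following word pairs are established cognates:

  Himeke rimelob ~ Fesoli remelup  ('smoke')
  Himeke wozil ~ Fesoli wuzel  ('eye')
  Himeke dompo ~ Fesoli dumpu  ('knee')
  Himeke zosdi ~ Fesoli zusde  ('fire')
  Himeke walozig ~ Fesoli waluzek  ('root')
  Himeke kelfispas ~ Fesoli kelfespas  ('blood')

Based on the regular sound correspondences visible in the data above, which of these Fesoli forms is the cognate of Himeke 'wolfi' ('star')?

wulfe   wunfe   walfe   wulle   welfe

wulfe

wozil ~ wuzel, zosdi ~ zusde — Himeke o corresponds to Fesoli u after a consonant, before a consonant other than r, m, n, p, b, f, v.
zosdi ~ zusde — Himeke i corresponds to Fesoli e word-finally.
Applying these to Himeke 'wolfi':
  wolfi → wulfi   (o→u after a consonant, before a consonant other than r, m, n, p, b, f, v)
  wulfi → wulfe   (i→e word-finally)
So the Fesoli cognate is 'wulfe'.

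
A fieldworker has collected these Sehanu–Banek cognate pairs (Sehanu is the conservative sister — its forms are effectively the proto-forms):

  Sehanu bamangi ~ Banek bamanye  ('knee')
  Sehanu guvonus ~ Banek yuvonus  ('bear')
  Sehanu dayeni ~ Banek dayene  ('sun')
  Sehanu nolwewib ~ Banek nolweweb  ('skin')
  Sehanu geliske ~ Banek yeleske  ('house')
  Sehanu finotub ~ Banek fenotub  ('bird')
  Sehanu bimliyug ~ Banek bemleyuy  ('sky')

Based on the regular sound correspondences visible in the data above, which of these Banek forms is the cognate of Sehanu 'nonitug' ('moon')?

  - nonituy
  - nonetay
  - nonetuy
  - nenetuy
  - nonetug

geliske ~ yeleske, bimliyug ~ bemleyuy — Sehanu i corresponds to Banek e after a consonant, before a consonant other than r, m, n, p, b, f, v.
bimliyug ~ bemleyuy — Sehanu g corresponds to Banek y word-finally.
Applying these to Sehanu 'nonitug':
  nonitug → nonetug   (i→e after a consonant, before a consonant other than r, m, n, p, b, f, v)
  nonetug → nonetuy   (g→y word-finally)
So the Banek cognate is 'nonetuy'.

nonetuy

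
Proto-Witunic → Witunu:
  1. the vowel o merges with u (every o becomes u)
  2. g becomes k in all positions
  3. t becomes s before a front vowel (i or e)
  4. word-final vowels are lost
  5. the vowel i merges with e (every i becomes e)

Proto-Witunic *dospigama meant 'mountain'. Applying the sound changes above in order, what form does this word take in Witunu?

duspekam

Witunu: *dospigama > duspigama > duspikama > duspikam > duspekam  (by vowel merger, unconditioned shift, apocope, vowel merger)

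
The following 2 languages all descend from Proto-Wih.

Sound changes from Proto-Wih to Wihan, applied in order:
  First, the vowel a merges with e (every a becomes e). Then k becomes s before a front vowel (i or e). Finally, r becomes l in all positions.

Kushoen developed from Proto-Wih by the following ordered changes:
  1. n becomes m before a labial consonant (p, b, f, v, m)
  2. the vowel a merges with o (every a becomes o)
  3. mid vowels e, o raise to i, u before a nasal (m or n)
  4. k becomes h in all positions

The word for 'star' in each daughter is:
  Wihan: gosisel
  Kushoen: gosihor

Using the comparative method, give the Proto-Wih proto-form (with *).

Position 5: Wihan has s, Kushoen has h. Taking the neighbouring segments as reconstructed: Wihan s could go back to *k or *s; Kushoen h could go back to *k or *h — the one source consistent with every daughter is *k.
Position 7: Wihan has l, Kushoen has r. Kushoen preserves r here (none of its changes turn any other segment into r), so the proto-segment is *r.
Continuing position by position gives *gosikar; check it forward:
Wihan: start from *gosikar.
  rule 1 (vowel merger): gosikar → gosiker
  rule 2 (palatalisation): gosiker → gosiser
  rule 3 (unconditioned shift): gosiser → gosisel
  ⇒ Wihan gosisel
Kushoen: *gosikar
  gosikar (rule 1 does not apply)
  gosikar → gosikor   [vowel merger]
  gosikor (rule 3 does not apply)
  gosikor → gosihor   [unconditioned shift]
  giving Kushoen gosihor.
*gosikar is the unique common source.

*gosikar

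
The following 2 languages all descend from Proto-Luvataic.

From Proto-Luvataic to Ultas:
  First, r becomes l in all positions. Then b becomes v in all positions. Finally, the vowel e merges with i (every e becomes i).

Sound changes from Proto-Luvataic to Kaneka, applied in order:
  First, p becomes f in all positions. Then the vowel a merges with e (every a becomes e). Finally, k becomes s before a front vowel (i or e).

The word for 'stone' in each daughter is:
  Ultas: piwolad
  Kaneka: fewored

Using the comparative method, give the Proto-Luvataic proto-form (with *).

Position 6: Ultas has a, Kaneka has e. Ultas preserves a here (none of its changes turn any other segment into a), so the proto-segment is *a.
Position 2: Ultas has i, Kaneka has e. Taking the neighbouring segments as reconstructed: Ultas i could go back to *e or *i; Kaneka e could go back to *a or *e — the one source consistent with every daughter is *e.
This points to *peworad. Verify forward in each daughter:
Ultas: *peworad
  peworad → pewolad   [unconditioned shift]
  pewolad (rule 2 does not apply)
  pewolad → piwolad   [vowel merger]
  giving Ultas piwolad.
Kaneka: start from *peworad.
  rule 1 (unconditioned shift): peworad → feworad
  rule 2 (vowel merger): feworad → fewored
  rule 3: no change — fewored
  ⇒ Kaneka fewored
*peworad is the unique common source.

*peworad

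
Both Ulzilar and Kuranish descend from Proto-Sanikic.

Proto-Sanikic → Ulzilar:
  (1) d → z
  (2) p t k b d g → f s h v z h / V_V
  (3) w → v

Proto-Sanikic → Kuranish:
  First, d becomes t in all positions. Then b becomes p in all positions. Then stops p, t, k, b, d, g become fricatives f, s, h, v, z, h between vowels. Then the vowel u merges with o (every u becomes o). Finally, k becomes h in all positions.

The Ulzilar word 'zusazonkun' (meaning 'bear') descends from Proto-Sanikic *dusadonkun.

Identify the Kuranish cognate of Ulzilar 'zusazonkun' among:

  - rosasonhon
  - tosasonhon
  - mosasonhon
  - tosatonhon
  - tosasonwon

tosasonhon

Kuranish: *dusadonkun > tusatonkun > tusasonkun > tosasonkon > tosasonhon  (by unconditioned shift, intervocalic lenition, vowel merger, unconditioned shift)
Only 'tosasonhon' matches the regular Kuranish development of *dusadonkun.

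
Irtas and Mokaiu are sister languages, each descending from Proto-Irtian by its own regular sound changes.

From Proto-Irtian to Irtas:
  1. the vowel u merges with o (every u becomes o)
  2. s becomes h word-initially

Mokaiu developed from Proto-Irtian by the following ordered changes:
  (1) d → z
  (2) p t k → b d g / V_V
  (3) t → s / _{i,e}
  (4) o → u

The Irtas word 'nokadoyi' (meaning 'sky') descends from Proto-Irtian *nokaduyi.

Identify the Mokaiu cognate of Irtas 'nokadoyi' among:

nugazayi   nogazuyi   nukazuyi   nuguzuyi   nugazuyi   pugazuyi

Mokaiu: *nokaduyi > nokazuyi > nogazuyi > nugazuyi  (by unconditioned shift, intervocalic voicing, vowel merger)
The other candidates each miss or misapply at least one Mokaiu change.

nugazuyi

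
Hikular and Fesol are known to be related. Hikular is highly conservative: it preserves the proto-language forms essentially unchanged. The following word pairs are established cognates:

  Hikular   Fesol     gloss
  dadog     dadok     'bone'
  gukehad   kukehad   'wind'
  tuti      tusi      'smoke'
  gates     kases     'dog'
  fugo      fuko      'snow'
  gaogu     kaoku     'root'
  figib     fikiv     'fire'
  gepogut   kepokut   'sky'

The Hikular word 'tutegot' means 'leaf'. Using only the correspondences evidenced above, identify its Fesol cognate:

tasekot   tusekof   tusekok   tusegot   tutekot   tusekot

gates ~ kases — Hikular t corresponds to Fesol s between vowels (before a front vowel).
fugo ~ fuko — Hikular g corresponds to Fesol k between vowels (before a back vowel).
Applying these to Hikular 'tutegot':
  tutegot → tusegot   (t→s between vowels (before a front vowel))
  tusegot → tusekot   (g→k between vowels (before a back vowel))
So the Fesol cognate is 'tusekot'.

tusekot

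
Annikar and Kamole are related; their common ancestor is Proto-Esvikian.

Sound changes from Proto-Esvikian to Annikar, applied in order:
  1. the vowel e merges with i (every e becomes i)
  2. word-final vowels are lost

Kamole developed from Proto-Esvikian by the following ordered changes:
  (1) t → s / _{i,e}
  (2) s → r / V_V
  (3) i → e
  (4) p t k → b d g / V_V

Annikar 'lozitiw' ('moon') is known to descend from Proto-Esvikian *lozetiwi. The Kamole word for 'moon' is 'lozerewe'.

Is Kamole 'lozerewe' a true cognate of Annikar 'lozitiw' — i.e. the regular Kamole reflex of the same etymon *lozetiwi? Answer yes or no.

yes

Derive the expected Kamole reflex of *lozetiwi:
Kamole: start from *lozetiwi.
  rule 1 (palatalisation): lozetiwi → lozesiwi
  rule 2 (rhotacism): lozesiwi → lozeriwi
  rule 3 (vowel merger): lozeriwi → lozerewe
  rule 4: no change — lozerewe
  ⇒ Kamole lozerewe
Kamole 'lozerewe' matches the regular reflex exactly, so the pair is cognate.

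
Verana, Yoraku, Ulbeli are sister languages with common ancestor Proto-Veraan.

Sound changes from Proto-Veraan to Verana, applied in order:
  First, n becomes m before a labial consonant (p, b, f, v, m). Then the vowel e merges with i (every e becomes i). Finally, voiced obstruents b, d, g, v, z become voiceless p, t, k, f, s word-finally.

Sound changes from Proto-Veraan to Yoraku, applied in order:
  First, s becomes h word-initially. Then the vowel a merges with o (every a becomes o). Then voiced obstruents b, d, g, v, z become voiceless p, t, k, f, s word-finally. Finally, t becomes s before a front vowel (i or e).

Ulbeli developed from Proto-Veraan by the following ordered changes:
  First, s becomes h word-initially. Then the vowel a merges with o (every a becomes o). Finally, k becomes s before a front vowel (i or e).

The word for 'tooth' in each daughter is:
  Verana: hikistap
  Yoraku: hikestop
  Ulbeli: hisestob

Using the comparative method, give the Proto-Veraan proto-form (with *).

*hikestab

Position 7: Verana has a, Yoraku has o, Ulbeli has o. Verana preserves a here (none of its changes turn any other segment into a), so the proto-segment is *a.
Position 3: Verana has k, Yoraku has k, Ulbeli has s. Taking the neighbouring segments as reconstructed: Verana k can only go back to *k; Yoraku k can only go back to *k; Ulbeli s could go back to *k or *s — the one source consistent with every daughter is *k.
Continuing position by position gives *hikestab; check it forward:
Verana: *hikestab
  hikestab (rule 1 does not apply)
  hikestab → hikistab   [vowel merger]
  hikistab → hikistap   [final devoicing]
  giving Verana hikistap.
Yoraku: *hikestab
  hikestab (rule 1 does not apply)
  hikestab → hikestob   [vowel merger]
  hikestob → hikestop   [final devoicing]
  hikestop (rule 4 does not apply)
  giving Yoraku hikestop.
Ulbeli: *hikestab
  hikestab (rule 1 does not apply)
  hikestab → hikestob   [vowel merger]
  hikestob → hisestob   [palatalisation]
  giving Ulbeli hisestob.
Only *hikestab yields all of Verana hikistap, Yoraku hikestop, Ulbeli hisestob.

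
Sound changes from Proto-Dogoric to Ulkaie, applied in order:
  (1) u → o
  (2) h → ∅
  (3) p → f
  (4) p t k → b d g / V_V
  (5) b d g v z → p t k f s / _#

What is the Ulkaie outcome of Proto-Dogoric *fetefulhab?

Ulkaie: *fetefulhab > fetefolhab > fetefolab > fedefolab > fedefolap  (by vowel merger, h-loss, intervocalic voicing, final devoicing)

fedefolap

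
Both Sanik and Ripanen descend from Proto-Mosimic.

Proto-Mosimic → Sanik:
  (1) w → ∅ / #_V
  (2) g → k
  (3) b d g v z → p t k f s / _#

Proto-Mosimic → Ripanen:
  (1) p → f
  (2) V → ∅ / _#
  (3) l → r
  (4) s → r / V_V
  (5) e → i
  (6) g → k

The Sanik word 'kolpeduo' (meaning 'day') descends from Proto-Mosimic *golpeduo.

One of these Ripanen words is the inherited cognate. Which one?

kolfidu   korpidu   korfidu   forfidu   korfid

korfidu

Ripanen: *golpeduo
  golpeduo → golfeduo   [unconditioned shift]
  golfeduo → golfedu   [apocope]
  golfedu → gorfedu   [unconditioned shift]
  gorfedu (rule 4 does not apply)
  gorfedu → gorfidu   [vowel merger]
  gorfidu → korfidu   [unconditioned shift]
  giving Ripanen korfidu.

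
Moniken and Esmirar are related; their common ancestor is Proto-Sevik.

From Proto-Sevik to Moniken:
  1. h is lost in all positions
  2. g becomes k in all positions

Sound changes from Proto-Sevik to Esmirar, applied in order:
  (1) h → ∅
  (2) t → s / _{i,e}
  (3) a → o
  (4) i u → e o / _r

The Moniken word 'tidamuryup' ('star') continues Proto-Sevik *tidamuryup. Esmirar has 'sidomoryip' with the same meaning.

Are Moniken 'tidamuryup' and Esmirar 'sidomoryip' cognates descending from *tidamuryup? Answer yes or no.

Derive the expected Esmirar reflex of *tidamuryup:
Esmirar: start from *tidamuryup.
  rule 1: no change — tidamuryup
  rule 2 (palatalisation): tidamuryup → sidamuryup
  rule 3 (vowel merger): sidamuryup → sidomuryup
  rule 4 (pre-rhotic lowering): sidomuryup → sidomoryup
  ⇒ Esmirar sidomoryup
The regular Esmirar reflex would be 'sidomoryup', but the attested form is 'sidomoryip'. The correspondence is irregular, so they are not cognates (the Esmirar form has a different source).

no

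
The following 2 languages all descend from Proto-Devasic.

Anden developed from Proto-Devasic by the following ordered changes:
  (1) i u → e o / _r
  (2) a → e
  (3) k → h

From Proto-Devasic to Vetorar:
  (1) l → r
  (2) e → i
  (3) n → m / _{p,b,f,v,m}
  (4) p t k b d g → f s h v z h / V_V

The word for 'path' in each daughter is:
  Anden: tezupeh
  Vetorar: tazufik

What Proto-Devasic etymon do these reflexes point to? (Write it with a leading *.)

Position 7: Anden has h, Vetorar has k. Vetorar preserves k here (none of its changes turn any other segment into k), so the proto-segment is *k.
Position 6: Anden has e, Vetorar has i. Taking the neighbouring segments as reconstructed: Anden e could go back to *a or *e; Vetorar i could go back to *e or *i — the one source consistent with every daughter is *e.
Position 2: Anden has e, Vetorar has a. Vetorar preserves a here (none of its changes turn any other segment into a), so the proto-segment is *a.
Verify the candidate proto-form against each daughter:
Anden: *tazupek
  tazupek (rule 1 does not apply)
  tazupek → tezupek   [vowel merger]
  tezupek → tezupeh   [unconditioned shift]
  giving Anden tezupeh.
Vetorar: *tazupek
  tazupek (rule 1 does not apply)
  tazupek → tazupik   [vowel merger]
  tazupik (rule 3 does not apply)
  tazupik → tazufik   [intervocalic lenition]
  giving Vetorar tazufik.
No other proto-form is consistent with every reflex, so the reconstruction is *tazupek.

*tazupek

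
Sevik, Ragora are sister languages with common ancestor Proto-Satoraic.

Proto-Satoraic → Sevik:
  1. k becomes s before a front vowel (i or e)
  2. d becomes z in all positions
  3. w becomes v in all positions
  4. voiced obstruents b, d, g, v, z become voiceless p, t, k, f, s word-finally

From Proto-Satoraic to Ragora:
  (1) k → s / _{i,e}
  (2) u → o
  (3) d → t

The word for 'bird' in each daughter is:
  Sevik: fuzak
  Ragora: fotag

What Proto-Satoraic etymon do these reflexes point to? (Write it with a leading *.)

Position 5: Sevik has k, Ragora has g. Ragora preserves g here (none of its changes turn any other segment into g), so the proto-segment is *g.
Position 2: Sevik has u, Ragora has o. Sevik preserves u here (none of its changes turn any other segment into u), so the proto-segment is *u.
Position 3: Sevik has z, Ragora has t. Taking the neighbouring segments as reconstructed: Sevik z could go back to *d or *z; Ragora t could go back to *t or *d — the one source consistent with every daughter is *d.
The remaining positions agree across the daughters. Check the candidate against every language:
Sevik: start from *fudag.
  rule 1: no change — fudag
  rule 2 (unconditioned shift): fudag → fuzag
  rule 3: no change — fuzag
  rule 4 (final devoicing): fuzag → fuzak
  ⇒ Sevik fuzak
Ragora: *fudag
  fudag (rule 1 does not apply)
  fudag → fodag   [vowel merger]
  fodag → fotag   [unconditioned shift]
  giving Ragora fotag.
No other proto-form is consistent with every reflex, so the reconstruction is *fudag.

*fudag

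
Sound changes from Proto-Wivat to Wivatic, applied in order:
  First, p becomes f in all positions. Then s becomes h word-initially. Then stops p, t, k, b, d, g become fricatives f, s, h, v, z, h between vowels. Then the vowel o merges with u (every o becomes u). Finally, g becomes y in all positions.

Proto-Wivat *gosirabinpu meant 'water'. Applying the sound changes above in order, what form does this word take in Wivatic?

Wivatic: *gosirabinpu
  gosirabinpu → gosirabinfu   [unconditioned shift]
  gosirabinfu (rule 2 does not apply)
  gosirabinfu → gosiravinfu   [intervocalic lenition]
  gosiravinfu → gusiravinfu   [vowel merger]
  gusiravinfu → yusiravinfu   [unconditioned shift]
  giving Wivatic yusiravinfu.

yusiravinfu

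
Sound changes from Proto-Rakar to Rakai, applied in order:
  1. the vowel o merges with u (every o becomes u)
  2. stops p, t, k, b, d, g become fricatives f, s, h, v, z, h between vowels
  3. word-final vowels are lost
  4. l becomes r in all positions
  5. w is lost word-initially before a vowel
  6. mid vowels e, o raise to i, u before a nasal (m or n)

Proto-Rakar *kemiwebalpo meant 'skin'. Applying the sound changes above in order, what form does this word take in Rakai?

kimiwevarp

Rakai: *kemiwebalpo > kemiwebalpu > kemiwevalpu > kemiwevalp > kemiwevarp > kimiwevarp  (by vowel merger, intervocalic lenition, apocope, unconditioned shift, pre-nasal raising)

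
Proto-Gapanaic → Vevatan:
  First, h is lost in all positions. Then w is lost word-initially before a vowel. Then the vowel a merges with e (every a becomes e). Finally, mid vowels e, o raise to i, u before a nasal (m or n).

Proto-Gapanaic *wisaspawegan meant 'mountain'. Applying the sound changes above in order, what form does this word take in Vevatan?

Vevatan: *wisaspawegan > isaspawegan > isespewegen > isespewegin  (by glide loss, vowel merger, pre-nasal raising)

isespewegin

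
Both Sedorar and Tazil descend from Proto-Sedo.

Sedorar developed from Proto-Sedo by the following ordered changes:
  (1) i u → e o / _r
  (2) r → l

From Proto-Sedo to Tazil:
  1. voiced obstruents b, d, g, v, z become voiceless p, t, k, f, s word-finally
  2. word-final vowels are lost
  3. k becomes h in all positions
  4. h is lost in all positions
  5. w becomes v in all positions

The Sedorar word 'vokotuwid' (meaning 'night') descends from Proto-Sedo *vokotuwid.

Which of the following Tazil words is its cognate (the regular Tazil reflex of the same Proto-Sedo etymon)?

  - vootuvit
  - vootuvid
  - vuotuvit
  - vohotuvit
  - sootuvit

vootuvit

Tazil: start from *vokotuwid.
  rule 1 (final devoicing): vokotuwid → vokotuwit
  rule 2: no change — vokotuwit
  rule 3 (unconditioned shift): vokotuwit → vohotuwit
  rule 4 (h-loss): vohotuwit → vootuwit
  rule 5 (unconditioned shift): vootuwit → vootuvit
  ⇒ Tazil vootuvit
The other candidates each miss or misapply at least one Tazil change.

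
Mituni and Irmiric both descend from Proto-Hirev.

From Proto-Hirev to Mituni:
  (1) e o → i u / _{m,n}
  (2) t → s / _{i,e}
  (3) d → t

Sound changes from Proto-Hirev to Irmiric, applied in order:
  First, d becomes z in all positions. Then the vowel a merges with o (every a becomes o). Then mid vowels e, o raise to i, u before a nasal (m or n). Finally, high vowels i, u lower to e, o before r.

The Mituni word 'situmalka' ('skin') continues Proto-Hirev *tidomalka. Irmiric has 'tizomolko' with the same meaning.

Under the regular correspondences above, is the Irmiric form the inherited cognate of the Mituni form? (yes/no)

Derive the expected Irmiric reflex of *tidomalka:
Irmiric: *tidomalka
  tidomalka → tizomalka   [unconditioned shift]
  tizomalka → tizomolko   [vowel merger]
  tizomolko → tizumolko   [pre-nasal raising]
  tizumolko (rule 4 does not apply)
  giving Irmiric tizumolko.
The regular Irmiric reflex would be 'tizumolko', but the attested form is 'tizomolko'. The correspondence is irregular, so they are not cognates (the Irmiric form has a different source).

no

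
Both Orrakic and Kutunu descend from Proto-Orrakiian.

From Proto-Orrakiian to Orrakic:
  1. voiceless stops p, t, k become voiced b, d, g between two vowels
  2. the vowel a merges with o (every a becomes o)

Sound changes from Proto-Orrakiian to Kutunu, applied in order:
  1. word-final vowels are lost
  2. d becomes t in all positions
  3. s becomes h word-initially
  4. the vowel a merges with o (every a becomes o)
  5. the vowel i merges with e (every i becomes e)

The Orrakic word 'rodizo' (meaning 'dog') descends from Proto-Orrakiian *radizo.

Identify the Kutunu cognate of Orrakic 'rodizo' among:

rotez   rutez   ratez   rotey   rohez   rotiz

Kutunu: *radizo
  radizo → radiz   [apocope]
  radiz → ratiz   [unconditioned shift]
  ratiz (rule 3 does not apply)
  ratiz → rotiz   [vowel merger]
  rotiz → rotez   [vowel merger]
  giving Kutunu rotez.
Only 'rotez' matches the regular Kutunu development of *radizo.

rotez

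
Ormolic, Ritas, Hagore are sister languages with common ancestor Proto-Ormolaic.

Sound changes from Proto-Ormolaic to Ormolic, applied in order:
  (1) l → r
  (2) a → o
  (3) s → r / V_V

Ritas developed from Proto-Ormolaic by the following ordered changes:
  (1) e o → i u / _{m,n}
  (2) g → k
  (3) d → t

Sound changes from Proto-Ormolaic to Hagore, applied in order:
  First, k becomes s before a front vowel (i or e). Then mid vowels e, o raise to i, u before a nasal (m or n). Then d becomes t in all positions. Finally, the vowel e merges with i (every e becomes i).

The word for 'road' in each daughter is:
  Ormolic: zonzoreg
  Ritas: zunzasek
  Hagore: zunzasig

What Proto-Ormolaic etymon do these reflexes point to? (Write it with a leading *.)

*zonzaseg

Position 6: Ormolic has r, Ritas has s, Hagore has s. Ritas preserves s here (none of its changes turn any other segment into s), so the proto-segment is *s.
Position 5: Ormolic has o, Ritas has a, Hagore has a. Ritas preserves a here (none of its changes turn any other segment into a), so the proto-segment is *a.
Position 7: Ormolic has e, Ritas has e, Hagore has i. Ormolic preserves e here (none of its changes turn any other segment into e), so the proto-segment is *e.
Verify the candidate proto-form against each daughter:
Ormolic: *zonzaseg > zonzoseg > zonzoreg  (by vowel merger, rhotacism)
Ritas: start from *zonzaseg.
  rule 1 (pre-nasal raising): zonzaseg → zunzaseg
  rule 2 (unconditioned shift): zunzaseg → zunzasek
  rule 3: no change — zunzasek
  ⇒ Ritas zunzasek
Hagore: *zonzaseg > zunzaseg > zunzasig  (by pre-nasal raising, vowel merger)
No other proto-form is consistent with every reflex, so the reconstruction is *zonzaseg.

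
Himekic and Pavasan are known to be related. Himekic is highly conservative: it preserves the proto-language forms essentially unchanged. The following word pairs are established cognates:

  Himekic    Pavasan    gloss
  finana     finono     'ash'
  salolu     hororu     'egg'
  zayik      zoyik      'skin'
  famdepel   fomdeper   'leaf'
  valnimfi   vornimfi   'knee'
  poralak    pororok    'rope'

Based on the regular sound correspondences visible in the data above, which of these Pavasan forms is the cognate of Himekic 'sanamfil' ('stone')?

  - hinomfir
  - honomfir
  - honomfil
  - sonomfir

honomfir

salolu ~ hororu — Himekic s corresponds to Pavasan h word-initially before a back vowel.
finana ~ finono — Himekic a corresponds to Pavasan o after a consonant, before a nasal.
famdepel ~ fomdeper — Himekic a corresponds to Pavasan o after a consonant, before a nasal.
famdepel ~ fomdeper — Himekic l corresponds to Pavasan r word-finally.
Applying these to Himekic 'sanamfil':
  sanamfil → hanamfil   (s→h word-initially before a back vowel)
  hanamfil → honamfil   (a→o after a consonant, before a nasal)
  honamfil → honomfil   (a→o after a consonant, before a nasal)
  honomfil → honomfir   (l→r word-finally)
So the Pavasan cognate is 'honomfir'.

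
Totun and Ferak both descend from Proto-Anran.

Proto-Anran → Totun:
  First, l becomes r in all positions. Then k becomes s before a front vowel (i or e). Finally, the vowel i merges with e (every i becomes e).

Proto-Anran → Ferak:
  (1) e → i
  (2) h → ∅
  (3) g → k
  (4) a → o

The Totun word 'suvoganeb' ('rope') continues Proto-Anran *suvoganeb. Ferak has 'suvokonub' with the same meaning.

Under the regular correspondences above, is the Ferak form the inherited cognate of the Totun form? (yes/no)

no

Derive the expected Ferak reflex of *suvoganeb:
Ferak: *suvoganeb
  suvoganeb → suvoganib   [vowel merger]
  suvoganib (rule 2 does not apply)
  suvoganib → suvokanib   [unconditioned shift]
  suvokanib → suvokonib   [vowel merger]
  giving Ferak suvokonib.
The regular Ferak reflex would be 'suvokonib', but the attested form is 'suvokonub'. The correspondence is irregular, so they are not cognates (the Ferak form has a different source).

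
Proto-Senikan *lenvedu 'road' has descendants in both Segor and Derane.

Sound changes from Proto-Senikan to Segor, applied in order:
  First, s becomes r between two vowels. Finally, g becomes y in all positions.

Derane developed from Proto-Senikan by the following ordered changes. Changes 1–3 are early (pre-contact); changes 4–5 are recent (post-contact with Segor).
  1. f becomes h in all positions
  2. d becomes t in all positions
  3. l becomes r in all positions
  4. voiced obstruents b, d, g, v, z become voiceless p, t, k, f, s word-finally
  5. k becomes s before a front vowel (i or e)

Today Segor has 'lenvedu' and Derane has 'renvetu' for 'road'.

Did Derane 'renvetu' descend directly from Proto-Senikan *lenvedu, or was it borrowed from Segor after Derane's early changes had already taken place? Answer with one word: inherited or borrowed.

inherited

If inherited, *lenvedu would pass through all of Derane's changes:
Derane: *lenvedu
  lenvedu (rule 1 does not apply)
  lenvedu → lenvetu   [unconditioned shift]
  lenvetu → renvetu   [unconditioned shift]
  renvetu (rule 4 does not apply)
  renvetu (rule 5 does not apply)
  giving Derane renvetu.
If borrowed from Segor 'lenvedu' after the early changes, it would undergo only the recent ones:
  rule 4 (final devoicing): no change (lenvedu)
  rule 5 (palatalisation): no change (lenvedu)
  ⇒ as a loan: lenvedu
Derane 'renvetu' matches the inherited outcome exactly, so it is an inherited cognate, not a loan.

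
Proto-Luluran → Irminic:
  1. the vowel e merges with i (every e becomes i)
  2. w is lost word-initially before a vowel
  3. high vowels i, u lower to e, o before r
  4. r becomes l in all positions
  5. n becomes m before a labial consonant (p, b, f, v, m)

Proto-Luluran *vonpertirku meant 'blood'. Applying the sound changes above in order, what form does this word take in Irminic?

vompeltelku

Irminic: *vonpertirku
  vonpertirku → vonpirtirku   [vowel merger]
  vonpirtirku (rule 2 does not apply)
  vonpirtirku → vonperterku   [pre-rhotic lowering]
  vonperterku → vonpeltelku   [unconditioned shift]
  vonpeltelku → vompeltelku   [nasal place assimilation]
  giving Irminic vompeltelku.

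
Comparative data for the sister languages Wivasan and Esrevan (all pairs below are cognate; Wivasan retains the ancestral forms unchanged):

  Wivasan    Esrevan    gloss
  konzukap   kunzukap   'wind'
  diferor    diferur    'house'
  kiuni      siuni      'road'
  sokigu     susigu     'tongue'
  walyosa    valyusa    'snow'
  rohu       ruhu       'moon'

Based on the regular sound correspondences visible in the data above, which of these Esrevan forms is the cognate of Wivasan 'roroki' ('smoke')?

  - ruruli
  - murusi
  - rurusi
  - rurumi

diferor ~ diferur — Wivasan o corresponds to Esrevan u after a consonant, before r.
sokigu ~ susigu, walyosa ~ valyusa — Wivasan o corresponds to Esrevan u after a consonant, before a consonant other than r, m, n, p, b, f, v.
sokigu ~ susigu — Wivasan k corresponds to Esrevan s between vowels (before a front vowel).
Applying these to Wivasan 'roroki':
  roroki → ruroki   (o→u after a consonant, before r)
  ruroki → ruruki   (o→u after a consonant, before a consonant other than r, m, n, p, b, f, v)
  ruruki → rurusi   (k→s between vowels (before a front vowel))
So the Esrevan cognate is 'rurusi'.

rurusi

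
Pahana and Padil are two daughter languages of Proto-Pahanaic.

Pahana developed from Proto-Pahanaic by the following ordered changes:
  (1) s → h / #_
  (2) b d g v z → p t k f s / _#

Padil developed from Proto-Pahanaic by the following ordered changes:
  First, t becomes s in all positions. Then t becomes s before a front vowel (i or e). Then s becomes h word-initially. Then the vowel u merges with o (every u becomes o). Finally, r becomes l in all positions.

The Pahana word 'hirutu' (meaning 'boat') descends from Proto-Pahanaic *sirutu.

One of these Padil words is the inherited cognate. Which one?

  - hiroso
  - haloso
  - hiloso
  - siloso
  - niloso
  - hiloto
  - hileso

Padil: *sirutu > sirusu > hirusu > hiroso > hiloso  (by unconditioned shift, debuccalisation, vowel merger, unconditioned shift)

hiloso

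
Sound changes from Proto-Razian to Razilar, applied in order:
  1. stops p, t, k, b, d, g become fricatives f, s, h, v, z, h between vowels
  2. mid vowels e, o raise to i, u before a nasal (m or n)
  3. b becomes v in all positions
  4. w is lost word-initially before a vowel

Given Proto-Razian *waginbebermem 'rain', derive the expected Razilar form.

ahinvevermim

Razilar: *waginbebermem
  waginbebermem → wahinbevermem   [intervocalic lenition]
  wahinbevermem → wahinbevermim   [pre-nasal raising]
  wahinbevermim → wahinvevermim   [unconditioned shift]
  wahinvevermim → ahinvevermim   [glide loss]
  giving Razilar ahinvevermim.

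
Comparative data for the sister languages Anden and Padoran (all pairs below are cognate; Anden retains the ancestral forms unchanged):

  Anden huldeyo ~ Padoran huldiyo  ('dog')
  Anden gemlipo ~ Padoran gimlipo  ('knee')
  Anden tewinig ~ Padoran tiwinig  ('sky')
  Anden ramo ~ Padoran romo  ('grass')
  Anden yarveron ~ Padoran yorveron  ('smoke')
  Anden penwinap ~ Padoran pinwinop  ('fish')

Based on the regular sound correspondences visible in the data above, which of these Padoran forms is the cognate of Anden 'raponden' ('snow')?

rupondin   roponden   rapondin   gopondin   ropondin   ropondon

ropondin

penwinap ~ pinwinop — Anden a corresponds to Padoran o after a consonant, before a labial obstruent.
penwinap ~ pinwinop — Anden e corresponds to Padoran i after a consonant, before a nasal.
Applying these to Anden 'raponden':
  raponden → roponden   (a→o after a consonant, before a labial obstruent)
  roponden → ropondin   (e→i after a consonant, before a nasal)
So the Padoran cognate is 'ropondin'.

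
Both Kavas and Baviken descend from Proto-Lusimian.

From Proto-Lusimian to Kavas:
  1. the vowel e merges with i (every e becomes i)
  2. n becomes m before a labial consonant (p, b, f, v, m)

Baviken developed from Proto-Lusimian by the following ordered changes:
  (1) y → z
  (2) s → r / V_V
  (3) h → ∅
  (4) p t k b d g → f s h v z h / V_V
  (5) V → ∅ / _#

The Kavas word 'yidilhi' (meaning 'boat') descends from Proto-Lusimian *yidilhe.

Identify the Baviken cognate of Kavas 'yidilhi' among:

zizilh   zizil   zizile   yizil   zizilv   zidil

zizil

Baviken: start from *yidilhe.
  rule 1 (unconditioned shift): yidilhe → zidilhe
  rule 2: no change — zidilhe
  rule 3 (h-loss): zidilhe → zidile
  rule 4 (intervocalic lenition): zidile → zizile
  rule 5 (apocope): zizile → zizil
  ⇒ Baviken zizil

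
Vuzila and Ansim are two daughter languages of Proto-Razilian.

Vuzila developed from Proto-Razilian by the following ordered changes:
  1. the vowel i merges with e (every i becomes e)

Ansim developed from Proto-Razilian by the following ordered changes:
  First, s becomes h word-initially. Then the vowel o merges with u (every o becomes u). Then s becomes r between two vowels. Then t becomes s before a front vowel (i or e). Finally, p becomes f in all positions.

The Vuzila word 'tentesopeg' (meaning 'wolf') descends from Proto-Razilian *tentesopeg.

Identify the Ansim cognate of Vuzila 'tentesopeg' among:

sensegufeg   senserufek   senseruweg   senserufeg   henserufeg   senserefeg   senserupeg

Ansim: start from *tentesopeg.
  rule 1: no change — tentesopeg
  rule 2 (vowel merger): tentesopeg → tentesupeg
  rule 3 (rhotacism): tentesupeg → tenterupeg
  rule 4 (palatalisation): tenterupeg → senserupeg
  rule 5 (unconditioned shift): senserupeg → senserufeg
  ⇒ Ansim senserufeg
Only 'senserufeg' matches the regular Ansim development of *tentesopeg.

senserufeg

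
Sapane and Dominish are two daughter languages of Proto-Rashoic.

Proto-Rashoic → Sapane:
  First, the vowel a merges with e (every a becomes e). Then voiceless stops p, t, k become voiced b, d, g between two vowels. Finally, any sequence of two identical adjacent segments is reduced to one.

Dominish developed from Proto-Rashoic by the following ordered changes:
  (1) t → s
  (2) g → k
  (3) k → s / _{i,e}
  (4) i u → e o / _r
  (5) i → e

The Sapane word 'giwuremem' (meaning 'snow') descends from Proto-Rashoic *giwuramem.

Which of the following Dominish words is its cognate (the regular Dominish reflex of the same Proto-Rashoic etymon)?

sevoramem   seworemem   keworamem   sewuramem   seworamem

Dominish: *giwuramem
  giwuramem (rule 1 does not apply)
  giwuramem → kiwuramem   [unconditioned shift]
  kiwuramem → siwuramem   [palatalisation]
  siwuramem → siworamem   [pre-rhotic lowering]
  siworamem → seworamem   [vowel merger]
  giving Dominish seworamem.
Among the options, 'seworamem' alone shows every Dominish change applied in order.

seworamem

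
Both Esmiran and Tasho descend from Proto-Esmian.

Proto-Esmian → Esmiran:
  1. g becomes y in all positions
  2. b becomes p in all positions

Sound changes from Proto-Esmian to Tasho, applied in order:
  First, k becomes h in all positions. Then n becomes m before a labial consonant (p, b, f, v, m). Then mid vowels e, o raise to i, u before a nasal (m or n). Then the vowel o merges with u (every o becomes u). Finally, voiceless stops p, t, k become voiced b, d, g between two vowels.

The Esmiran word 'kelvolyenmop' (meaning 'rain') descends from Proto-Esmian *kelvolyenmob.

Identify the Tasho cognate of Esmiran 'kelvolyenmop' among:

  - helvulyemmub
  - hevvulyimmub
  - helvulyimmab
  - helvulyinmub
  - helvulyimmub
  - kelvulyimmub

helvulyimmub

Tasho: start from *kelvolyenmob.
  rule 1 (unconditioned shift): kelvolyenmob → helvolyenmob
  rule 2 (nasal place assimilation): helvolyenmob → helvolyemmob
  rule 3 (pre-nasal raising): helvolyemmob → helvolyimmob
  rule 4 (vowel merger): helvolyimmob → helvulyimmub
  rule 5: no change — helvulyimmub
  ⇒ Tasho helvulyimmub
Among the options, 'helvulyimmub' alone shows every Tasho change applied in order.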